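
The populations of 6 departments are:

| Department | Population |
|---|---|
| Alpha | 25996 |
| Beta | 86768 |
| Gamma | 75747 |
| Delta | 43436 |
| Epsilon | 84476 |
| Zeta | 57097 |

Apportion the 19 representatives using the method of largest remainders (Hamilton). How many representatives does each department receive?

Standard divisor: 373520 ÷ 19 ≈ 19658.947.
Standard quotas: Alpha 1.3223, Beta 4.4137, Gamma 3.8531, Delta 2.2095, Epsilon 4.2971, Zeta 2.9044.
Lower quotas: Alpha 1, Beta 4, Gamma 3, Delta 2, Epsilon 4, Zeta 2 (sum 16, leaving 3 seats).
Remainders in descending order: Zeta 0.9044, Gamma 0.8531, Beta 0.4137, Alpha 0.3223, Epsilon 0.2971, Delta 0.2095.
Largest remainders: Zeta, Gamma, Beta receive the extra seats.

Alpha: 1, Beta: 5, Gamma: 4, Delta: 2, Epsilon: 4, Zeta: 3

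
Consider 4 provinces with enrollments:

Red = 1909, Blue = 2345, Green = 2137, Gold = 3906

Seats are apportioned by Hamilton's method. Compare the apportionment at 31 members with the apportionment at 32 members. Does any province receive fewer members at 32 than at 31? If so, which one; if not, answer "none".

At 31 seats: Red 6, Blue 7, Green 6, Gold 12.
At 32 seats: Red 6, Blue 7, Green 7, Gold 12.
No province's allocation decreased.

none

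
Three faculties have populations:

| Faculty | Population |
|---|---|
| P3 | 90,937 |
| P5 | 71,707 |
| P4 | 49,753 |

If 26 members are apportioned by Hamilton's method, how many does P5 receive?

Total 212397; standard divisor 212397/26 ≈ 8169.115.
Standard quotas: P3 11.1318, P5 8.7778, P4 6.0904.
Lower quotas: P3 11, P5 8, P4 6 (sum 25, leaving 1 seat).
Remainders in descending order: P5 0.7778, P3 0.1318, P4 0.0904.
The surplus seat goes to P5.
P5 receives 9.

9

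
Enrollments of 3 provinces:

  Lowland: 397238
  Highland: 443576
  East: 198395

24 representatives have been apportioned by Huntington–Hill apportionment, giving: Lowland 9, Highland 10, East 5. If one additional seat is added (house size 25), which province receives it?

Priority for the next seat is population ÷ (√(s·(s+1))).
Priorities: Lowland 41872.562, Highland 42293.312, East 36221.806.
Highest priority: Highland.

Highland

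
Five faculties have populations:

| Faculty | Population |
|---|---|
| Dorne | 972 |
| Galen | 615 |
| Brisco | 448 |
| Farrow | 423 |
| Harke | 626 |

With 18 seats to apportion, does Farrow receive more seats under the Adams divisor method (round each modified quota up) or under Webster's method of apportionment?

Adams: Dorne 5, Galen 3, Brisco 3, Farrow 3, Harke 4.
Webster: Dorne 6, Galen 3, Brisco 3, Farrow 2, Harke 4.
Farrow gets 3 under Adams and 2 under Webster.

Adams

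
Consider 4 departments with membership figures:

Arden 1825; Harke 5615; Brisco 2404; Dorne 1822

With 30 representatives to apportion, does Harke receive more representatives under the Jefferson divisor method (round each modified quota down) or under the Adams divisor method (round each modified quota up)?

Jefferson

Jefferson: Arden 5, Harke 15, Brisco 6, Dorne 4.
Adams: Arden 5, Harke 14, Brisco 6, Dorne 5.
Harke gets 15 under Jefferson and 14 under Adams.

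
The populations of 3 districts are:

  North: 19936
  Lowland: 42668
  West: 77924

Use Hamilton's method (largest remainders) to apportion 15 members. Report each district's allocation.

The standard divisor is 140528/15 ≈ 9368.533.
Standard quotas: North 2.1280, Lowland 4.5544, West 8.3176.
Lower quotas: North 2, Lowland 4, West 8 (sum 14, leaving 1 seat).
Remainders in descending order: Lowland 0.5544, West 0.3176, North 0.1280.
Largest remainder: Lowland receives the extra seat.

North: 2, Lowland: 5, West: 8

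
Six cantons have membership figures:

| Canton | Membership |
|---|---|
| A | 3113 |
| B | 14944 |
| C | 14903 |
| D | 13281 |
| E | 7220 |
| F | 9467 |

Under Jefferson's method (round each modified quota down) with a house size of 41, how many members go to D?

Standard divisor 62928/41 ≈ 1534.829; standard quotas: A 2.028, B 9.737, C 9.710, D 8.653, E 4.704, F 6.168.
Rounding down gives 2, 9, 9, 8, 4, 6 = 38 seats, so the divisor must be adjusted.
With modified divisor 1460: modified quotas A 2.132, B 10.236, C 10.208, D 9.097, E 4.945, F 6.484.
Rounding down: A 2, B 10, C 10, D 9, E 4, F 6 (total 41).
D receives 9.

9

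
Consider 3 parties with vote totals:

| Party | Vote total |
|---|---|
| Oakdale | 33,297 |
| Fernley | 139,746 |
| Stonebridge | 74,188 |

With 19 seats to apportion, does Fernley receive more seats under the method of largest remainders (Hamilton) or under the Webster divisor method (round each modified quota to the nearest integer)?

Hamilton

Hamilton: Oakdale 2, Fernley 11, Stonebridge 6.
Webster: Oakdale 3, Fernley 10, Stonebridge 6.
Fernley gets 11 under Hamilton and 10 under Webster.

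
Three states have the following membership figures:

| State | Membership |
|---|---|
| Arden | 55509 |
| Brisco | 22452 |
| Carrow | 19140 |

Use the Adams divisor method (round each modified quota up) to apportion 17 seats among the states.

Arden=9, Brisco=4, Carrow=4

Standard divisor 97101/17 ≈ 5711.824; standard quotas: Arden 9.718, Brisco 3.931, Carrow 3.351.
Rounding up gives 10, 4, 4 = 18 seats, so the divisor must be adjusted.
With modified divisor 6300: modified quotas Arden 8.811, Brisco 3.564, Carrow 3.038.
Rounding up: Arden 9, Brisco 4, Carrow 4 (total 17).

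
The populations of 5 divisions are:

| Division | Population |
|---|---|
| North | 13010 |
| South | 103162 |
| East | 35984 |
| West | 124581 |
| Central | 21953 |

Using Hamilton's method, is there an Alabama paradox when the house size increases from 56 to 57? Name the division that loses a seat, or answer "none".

At 56 seats: North 3, South 19, East 7, West 23, Central 4.
At 57 seats: North 2, South 20, East 7, West 24, Central 4.
North drops from 3 to 2.

North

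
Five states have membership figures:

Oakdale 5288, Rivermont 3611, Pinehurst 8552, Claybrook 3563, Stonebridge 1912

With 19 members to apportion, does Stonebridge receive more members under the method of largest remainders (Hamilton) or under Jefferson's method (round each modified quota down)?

Hamilton: Oakdale 4, Rivermont 3, Pinehurst 7, Claybrook 3, Stonebridge 2.
Jefferson: Oakdale 4, Rivermont 3, Pinehurst 8, Claybrook 3, Stonebridge 1.
Stonebridge gets 2 under Hamilton and 1 under Jefferson.

Hamilton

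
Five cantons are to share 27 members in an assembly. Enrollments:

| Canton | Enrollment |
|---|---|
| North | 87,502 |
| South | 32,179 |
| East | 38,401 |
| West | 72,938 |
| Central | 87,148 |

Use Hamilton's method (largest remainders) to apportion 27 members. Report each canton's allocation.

North=8, South=3, East=3, West=6, Central=7

Total 318168; standard divisor 318168/27 = 11784.
Standard quotas: North 7.4255, South 2.7307, East 3.2587, West 6.1896, Central 7.3955.
Lower quotas: North 7, South 2, East 3, West 6, Central 7 (sum 25, leaving 2 seats).
Remainders in descending order: South 0.7307, North 0.4255, Central 0.3955, East 0.2587, West 0.1896.
The surplus seats go to South, North.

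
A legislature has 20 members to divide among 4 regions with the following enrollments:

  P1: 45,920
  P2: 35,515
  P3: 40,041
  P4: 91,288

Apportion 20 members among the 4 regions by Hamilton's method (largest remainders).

P1 4, P2 3, P3 4, P4 9

The standard divisor is 212764/20 ≈ 10638.2.
Standard quotas: P1 4.3165, P2 3.3384, P3 3.7639, P4 8.5812.
Lower quotas: P1 4, P2 3, P3 3, P4 8 (sum 18, leaving 2 seats).
Remainders in descending order: P3 0.7639, P4 0.5812, P2 0.3384, P1 0.3165.
Largest remainders: P3, P4 receive the extra seats.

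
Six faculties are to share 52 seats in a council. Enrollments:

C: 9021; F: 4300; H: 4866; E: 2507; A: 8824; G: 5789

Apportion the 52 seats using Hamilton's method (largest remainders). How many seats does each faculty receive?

The standard divisor is 35307/52 ≈ 678.981.
Standard quotas: C 13.2861, F 6.3330, H 7.1666, E 3.6923, A 12.9959, G 8.5260.
Lower quotas: C 13, F 6, H 7, E 3, A 12, G 8 (sum 49, leaving 3 seats).
Remainders in descending order: A 0.9959, E 0.6923, G 0.5260, F 0.3330, C 0.2861, H 0.1666.
The surplus seats go to A, E, G.

C 13, F 6, H 7, E 4, A 13, G 9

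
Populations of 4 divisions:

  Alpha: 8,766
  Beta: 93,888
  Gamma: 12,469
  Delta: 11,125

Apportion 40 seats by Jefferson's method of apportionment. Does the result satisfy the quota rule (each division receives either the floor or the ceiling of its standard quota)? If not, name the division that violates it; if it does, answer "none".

Standard quotas: Alpha 2.777, Beta 29.747, Gamma 3.951, Delta 3.525.
Jefferson allocation: Alpha 2, Beta 31, Gamma 4, Delta 3.
Beta has quota 29.747 (lower 29, upper 30) but receives 31 — outside the quota interval.

Beta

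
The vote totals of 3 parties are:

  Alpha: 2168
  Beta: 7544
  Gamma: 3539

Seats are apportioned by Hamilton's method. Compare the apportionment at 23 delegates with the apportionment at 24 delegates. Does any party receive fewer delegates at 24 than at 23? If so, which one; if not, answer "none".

none

At 23 seats: Alpha 4, Beta 13, Gamma 6.
At 24 seats: Alpha 4, Beta 14, Gamma 6.
No party's allocation decreased.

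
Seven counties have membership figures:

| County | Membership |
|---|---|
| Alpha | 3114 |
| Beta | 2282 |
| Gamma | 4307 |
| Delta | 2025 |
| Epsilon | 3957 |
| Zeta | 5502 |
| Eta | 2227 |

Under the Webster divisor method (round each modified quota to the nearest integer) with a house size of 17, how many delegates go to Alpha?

Standard divisor 23414/17 ≈ 1377.294; standard quotas: Alpha 2.261, Beta 1.657, Gamma 3.127, Delta 1.470, Epsilon 2.873, Zeta 3.995, Eta 1.617.
Rounding to the nearest integer gives Alpha 2, Beta 2, Gamma 3, Delta 1, Epsilon 3, Zeta 4, Eta 2 — total 17, matching the house size, so no adjustment is needed.
Alpha receives 2.

2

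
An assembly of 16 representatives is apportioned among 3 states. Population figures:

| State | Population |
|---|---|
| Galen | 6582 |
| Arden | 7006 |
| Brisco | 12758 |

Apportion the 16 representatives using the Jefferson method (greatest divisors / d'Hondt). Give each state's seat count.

Standard divisor 26346/16 ≈ 1646.625; standard quotas: Galen 3.997, Arden 4.255, Brisco 7.748.
Rounding down gives 3, 4, 7 = 14 seats, so the divisor must be adjusted.
With modified divisor 1500: modified quotas Galen 4.388, Arden 4.671, Brisco 8.505.
Rounding down: Galen 4, Arden 4, Brisco 8 (total 16).

Galen=4, Arden=4, Brisco=8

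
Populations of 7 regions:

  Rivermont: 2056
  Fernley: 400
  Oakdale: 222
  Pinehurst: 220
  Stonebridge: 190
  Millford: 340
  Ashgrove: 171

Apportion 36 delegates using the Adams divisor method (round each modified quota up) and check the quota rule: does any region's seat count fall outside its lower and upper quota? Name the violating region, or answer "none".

Rivermont

Standard quotas: Rivermont 20.566, Fernley 4.001, Oakdale 2.221, Pinehurst 2.201, Stonebridge 1.901, Millford 3.401, Ashgrove 1.710.
Adams allocation: Rivermont 19, Fernley 4, Oakdale 3, Pinehurst 2, Stonebridge 2, Millford 4, Ashgrove 2.
Rivermont has quota 20.566 (lower 20, upper 21) but receives 19 — outside the quota interval.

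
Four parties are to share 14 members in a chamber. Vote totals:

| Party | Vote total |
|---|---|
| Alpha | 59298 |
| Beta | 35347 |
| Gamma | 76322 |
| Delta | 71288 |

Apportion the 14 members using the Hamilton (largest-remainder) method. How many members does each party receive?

Total 242255; standard divisor 242255/14 ≈ 17303.929.
Standard quotas: Alpha 3.4269, Beta 2.0427, Gamma 4.4107, Delta 4.1198.
Lower quotas: Alpha 3, Beta 2, Gamma 4, Delta 4 (sum 13, leaving 1 seat).
Remainders in descending order: Alpha 0.4269, Gamma 0.4107, Delta 0.1198, Beta 0.0427.
Largest remainder: Alpha receives the extra seat.

Alpha=4; Beta=2; Gamma=4; Delta=4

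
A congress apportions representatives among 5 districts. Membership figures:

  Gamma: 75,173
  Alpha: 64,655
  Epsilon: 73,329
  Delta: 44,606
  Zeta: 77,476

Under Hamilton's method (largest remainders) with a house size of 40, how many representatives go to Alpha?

Standard divisor: 335239 ÷ 40 ≈ 8380.975.
Standard quotas: Gamma 8.9695, Alpha 7.7145, Epsilon 8.7495, Delta 5.3223, Zeta 9.2443.
Lower quotas: Gamma 8, Alpha 7, Epsilon 8, Delta 5, Zeta 9 (sum 37, leaving 3 seats).
Remainders in descending order: Gamma 0.9695, Epsilon 0.7495, Alpha 0.7145, Delta 0.3223, Zeta 0.2443.
The surplus seats go to Gamma, Epsilon, Alpha.
Alpha receives 8.

8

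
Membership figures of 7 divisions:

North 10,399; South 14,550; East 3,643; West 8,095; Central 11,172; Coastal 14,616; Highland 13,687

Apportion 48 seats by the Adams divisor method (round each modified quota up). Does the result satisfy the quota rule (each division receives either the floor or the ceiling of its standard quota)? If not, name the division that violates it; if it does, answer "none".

none

Standard quotas: North 6.554, South 9.170, East 2.296, West 5.102, Central 7.041, Coastal 9.212, Highland 8.626.
Adams allocation: North 7, South 9, East 3, West 5, Central 7, Coastal 9, Highland 8.
Every allocation lies between the lower and upper quota.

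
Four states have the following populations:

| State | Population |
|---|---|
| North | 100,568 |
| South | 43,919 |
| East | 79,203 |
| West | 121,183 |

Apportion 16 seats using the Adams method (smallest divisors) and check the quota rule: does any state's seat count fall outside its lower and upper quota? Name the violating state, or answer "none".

Standard quotas: North 4.666, South 2.038, East 3.675, West 5.622.
Adams allocation: North 5, South 2, East 4, West 5.
Every allocation lies between the lower and upper quota.

none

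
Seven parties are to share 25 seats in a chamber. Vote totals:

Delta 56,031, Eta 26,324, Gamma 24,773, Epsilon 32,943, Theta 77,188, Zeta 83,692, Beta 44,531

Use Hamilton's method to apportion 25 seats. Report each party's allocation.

Delta=4, Eta=2, Gamma=2, Epsilon=2, Theta=6, Zeta=6, Beta=3

The standard divisor is 345482/25 ≈ 13819.28.
Standard quotas: Delta 4.0546, Eta 1.9049, Gamma 1.7926, Epsilon 2.3838, Theta 5.5855, Zeta 6.0562, Beta 3.2224.
Lower quotas: Delta 4, Eta 1, Gamma 1, Epsilon 2, Theta 5, Zeta 6, Beta 3 (sum 22, leaving 3 seats).
Remainders in descending order: Eta 0.9049, Gamma 0.7926, Theta 0.5855, Epsilon 0.3838, Beta 0.2224, Zeta 0.0562, Delta 0.0546.
Largest remainders: Eta, Gamma, Theta receive the extra seats.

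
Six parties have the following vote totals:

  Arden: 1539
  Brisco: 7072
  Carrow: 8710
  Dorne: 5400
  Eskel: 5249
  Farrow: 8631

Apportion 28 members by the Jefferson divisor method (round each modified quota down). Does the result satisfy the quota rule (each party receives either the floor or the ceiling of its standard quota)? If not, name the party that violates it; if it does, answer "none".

Standard quotas: Arden 1.177, Brisco 5.410, Carrow 6.663, Dorne 4.131, Eskel 4.016, Farrow 6.603.
Jefferson allocation: Arden 1, Brisco 5, Carrow 7, Dorne 4, Eskel 4, Farrow 7.
Every allocation lies between the lower and upper quota.

none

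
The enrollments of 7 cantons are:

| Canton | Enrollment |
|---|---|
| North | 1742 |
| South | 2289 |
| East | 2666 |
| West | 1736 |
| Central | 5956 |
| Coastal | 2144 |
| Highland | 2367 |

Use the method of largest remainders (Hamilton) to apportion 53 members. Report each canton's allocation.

The standard divisor is 18900/53 ≈ 356.604.
Standard quotas: North 4.8850, South 6.4189, East 7.4761, West 4.8681, Central 16.7020, Coastal 6.0123, Highland 6.6376.
Lower quotas: North 4, South 6, East 7, West 4, Central 16, Coastal 6, Highland 6 (sum 49, leaving 4 seats).
Remainders in descending order: North 0.8850, West 0.8681, Central 0.7020, Highland 0.6376, East 0.4761, South 0.4189, Coastal 0.0123.
The surplus seats go to North, West, Central, Highland.

North 5, South 6, East 7, West 5, Central 17, Coastal 6, Highland 7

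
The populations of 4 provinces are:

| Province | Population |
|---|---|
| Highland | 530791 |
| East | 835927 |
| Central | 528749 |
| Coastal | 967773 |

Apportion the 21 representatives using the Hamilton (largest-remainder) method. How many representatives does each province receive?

Highland 4, East 6, Central 4, Coastal 7

The standard divisor is 2863240/21 ≈ 136344.762.
Standard quotas: Highland 3.8930, East 6.1310, Central 3.8780, Coastal 7.0980.
Lower quotas: Highland 3, East 6, Central 3, Coastal 7 (sum 19, leaving 2 seats).
Remainders in descending order: Highland 0.8930, Central 0.8780, East 0.1310, Coastal 0.0980.
Largest remainders: Highland, Central receive the extra seats.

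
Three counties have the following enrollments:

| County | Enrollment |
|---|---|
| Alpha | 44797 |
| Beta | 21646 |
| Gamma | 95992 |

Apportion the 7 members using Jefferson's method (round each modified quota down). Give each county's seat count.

Standard divisor 162435/7 ≈ 23205; standard quotas: Alpha 1.930, Beta 0.933, Gamma 4.137.
Rounding down gives 1, 0, 4 = 5 seats, so the divisor must be adjusted.
With modified divisor 20400: modified quotas Alpha 2.196, Beta 1.061, Gamma 4.705.
Rounding down: Alpha 2, Beta 1, Gamma 4 (total 7).

Alpha: 2, Beta: 1, Gamma: 4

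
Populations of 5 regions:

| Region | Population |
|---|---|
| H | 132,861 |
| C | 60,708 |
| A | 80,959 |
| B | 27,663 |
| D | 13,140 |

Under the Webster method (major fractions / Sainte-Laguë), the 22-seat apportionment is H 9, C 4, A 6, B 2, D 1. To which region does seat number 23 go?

Priority for the next seat is population ÷ (current seats + 0.5).
Priorities: H 13985.368, C 13490.667, A 12455.231, B 11065.200, D 8760.000.
Highest priority: H.

H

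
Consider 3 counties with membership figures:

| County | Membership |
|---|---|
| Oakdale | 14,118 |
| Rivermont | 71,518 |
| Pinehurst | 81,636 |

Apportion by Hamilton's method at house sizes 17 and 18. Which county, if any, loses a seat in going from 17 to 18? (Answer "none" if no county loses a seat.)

Oakdale

At 17 seats: Oakdale 2, Rivermont 7, Pinehurst 8.
At 18 seats: Oakdale 1, Rivermont 8, Pinehurst 9.
Oakdale drops from 2 to 1.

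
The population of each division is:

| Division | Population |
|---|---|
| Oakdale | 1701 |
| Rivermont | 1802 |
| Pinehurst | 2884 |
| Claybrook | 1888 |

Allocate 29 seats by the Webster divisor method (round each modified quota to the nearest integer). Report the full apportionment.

Standard divisor 8275/29 ≈ 285.345; standard quotas: Oakdale 5.961, Rivermont 6.315, Pinehurst 10.107, Claybrook 6.617.
Rounding to the nearest integer gives Oakdale 6, Rivermont 6, Pinehurst 10, Claybrook 7 — total 29, matching the house size, so no adjustment is needed.

Oakdale 6, Rivermont 6, Pinehurst 10, Claybrook 7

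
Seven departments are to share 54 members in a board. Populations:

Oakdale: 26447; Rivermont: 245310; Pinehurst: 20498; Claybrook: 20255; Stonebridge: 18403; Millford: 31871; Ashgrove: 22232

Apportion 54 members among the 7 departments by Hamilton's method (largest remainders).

The standard divisor is 385016/54 ≈ 7129.926.
Standard quotas: Oakdale 3.7093, Rivermont 34.4057, Pinehurst 2.8749, Claybrook 2.8408, Stonebridge 2.5811, Millford 4.4700, Ashgrove 3.1181.
Lower quotas: Oakdale 3, Rivermont 34, Pinehurst 2, Claybrook 2, Stonebridge 2, Millford 4, Ashgrove 3 (sum 50, leaving 4 seats).
Remainders in descending order: Pinehurst 0.8749, Claybrook 0.8408, Oakdale 0.7093, Stonebridge 0.5811, Millford 0.4700, Rivermont 0.4057, Ashgrove 0.1181.
The surplus seats go to Pinehurst, Claybrook, Oakdale, Stonebridge.

Oakdale 4; Rivermont 34; Pinehurst 3; Claybrook 3; Stonebridge 3; Millford 4; Ashgrove 3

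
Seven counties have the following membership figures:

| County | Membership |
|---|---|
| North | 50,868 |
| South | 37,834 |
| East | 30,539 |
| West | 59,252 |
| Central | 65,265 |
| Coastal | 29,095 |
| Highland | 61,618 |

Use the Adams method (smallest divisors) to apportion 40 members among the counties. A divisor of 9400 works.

With modified divisor 9400: modified quotas North 5.411, South 4.025, East 3.249, West 6.303, Central 6.943, Coastal 3.095, Highland 6.555.
Rounding up: North 6, South 5, East 4, West 7, Central 7, Coastal 4, Highland 7 (total 40).

North 6, South 5, East 4, West 7, Central 7, Coastal 4, Highland 7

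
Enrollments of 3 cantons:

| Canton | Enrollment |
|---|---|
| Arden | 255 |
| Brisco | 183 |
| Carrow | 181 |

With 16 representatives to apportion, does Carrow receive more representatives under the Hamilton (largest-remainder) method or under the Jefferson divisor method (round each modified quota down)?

Hamilton

Hamilton: Arden 6, Brisco 5, Carrow 5.
Jefferson: Arden 7, Brisco 5, Carrow 4.
Carrow gets 5 under Hamilton and 4 under Jefferson.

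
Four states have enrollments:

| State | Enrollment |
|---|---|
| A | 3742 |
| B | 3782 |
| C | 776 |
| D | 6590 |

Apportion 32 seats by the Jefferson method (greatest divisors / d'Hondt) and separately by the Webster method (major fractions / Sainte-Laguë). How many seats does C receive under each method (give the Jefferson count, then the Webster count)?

Jefferson: A 8, B 8, C 1, D 15.
Webster: A 8, B 8, C 2, D 14.
C gets 1 under Jefferson and 2 under Webster.

1 and 2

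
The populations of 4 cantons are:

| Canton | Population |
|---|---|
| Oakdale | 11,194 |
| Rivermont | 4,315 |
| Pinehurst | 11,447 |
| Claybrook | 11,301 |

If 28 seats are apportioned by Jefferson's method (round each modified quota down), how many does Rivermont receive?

3

Standard divisor 38257/28 ≈ 1366.321; standard quotas: Oakdale 8.193, Rivermont 3.158, Pinehurst 8.378, Claybrook 8.271.
Rounding down gives 8, 3, 8, 8 = 27 seats, so the divisor must be adjusted.
With modified divisor 1260: modified quotas Oakdale 8.884, Rivermont 3.425, Pinehurst 9.085, Claybrook 8.969.
Rounding down: Oakdale 8, Rivermont 3, Pinehurst 9, Claybrook 8 (total 28).
Rivermont receives 3.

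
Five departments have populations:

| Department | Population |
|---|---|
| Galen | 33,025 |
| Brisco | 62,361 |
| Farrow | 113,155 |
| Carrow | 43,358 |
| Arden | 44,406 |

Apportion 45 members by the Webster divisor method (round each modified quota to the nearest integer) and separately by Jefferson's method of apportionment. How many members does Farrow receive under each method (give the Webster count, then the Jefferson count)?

17 and 18

Webster: Galen 5, Brisco 9, Farrow 17, Carrow 7, Arden 7.
Jefferson: Galen 5, Brisco 9, Farrow 18, Carrow 6, Arden 7.
Farrow gets 17 under Webster and 18 under Jefferson.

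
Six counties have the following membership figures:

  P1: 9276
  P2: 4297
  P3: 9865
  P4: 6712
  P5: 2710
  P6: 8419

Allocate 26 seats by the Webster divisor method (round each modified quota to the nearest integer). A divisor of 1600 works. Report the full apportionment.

With modified divisor 1600: modified quotas P1 5.798, P2 2.686, P3 6.166, P4 4.195, P5 1.694, P6 5.262.
Rounding to the nearest integer: P1 6, P2 3, P3 6, P4 4, P5 2, P6 5 (total 26).

P1 6; P2 3; P3 6; P4 4; P5 2; P6 5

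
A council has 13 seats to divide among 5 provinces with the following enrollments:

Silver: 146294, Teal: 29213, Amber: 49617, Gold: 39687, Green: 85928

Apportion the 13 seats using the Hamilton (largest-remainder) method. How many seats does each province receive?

Silver: 5; Teal: 1; Amber: 2; Gold: 2; Green: 3

Standard divisor: 350739 ÷ 13 ≈ 26979.923.
Standard quotas: Silver 5.4223, Teal 1.0828, Amber 1.8390, Gold 1.4710, Green 3.1849.
Lower quotas: Silver 5, Teal 1, Amber 1, Gold 1, Green 3 (sum 11, leaving 2 seats).
Remainders in descending order: Amber 0.8390, Gold 0.4710, Silver 0.4223, Green 0.1849, Teal 0.0828.
The surplus seats go to Amber, Gold.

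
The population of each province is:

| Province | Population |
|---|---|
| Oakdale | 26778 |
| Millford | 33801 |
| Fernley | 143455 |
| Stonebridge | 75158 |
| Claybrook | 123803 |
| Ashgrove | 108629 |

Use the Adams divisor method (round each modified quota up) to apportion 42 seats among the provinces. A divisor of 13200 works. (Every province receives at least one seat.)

Oakdale=3; Millford=3; Fernley=11; Stonebridge=6; Claybrook=10; Ashgrove=9

With modified divisor 13200: modified quotas Oakdale 2.029, Millford 2.561, Fernley 10.868, Stonebridge 5.694, Claybrook 9.379, Ashgrove 8.229.
Rounding up: Oakdale 3, Millford 3, Fernley 11, Stonebridge 6, Claybrook 10, Ashgrove 9 (total 42).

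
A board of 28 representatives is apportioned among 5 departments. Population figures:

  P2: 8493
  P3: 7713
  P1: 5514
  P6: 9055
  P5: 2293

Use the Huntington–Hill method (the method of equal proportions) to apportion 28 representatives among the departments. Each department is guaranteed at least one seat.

With divisor 1200: modified quotas P2 7.077, P3 6.428, P1 4.595, P6 7.546, P5 1.911.
Geometric-mean thresholds: P2 √(7·8)=7.483, P3 √(6·7)=6.481, P1 √(4·5)=4.472, P6 √(7·8)=7.483, P5 √(1·2)=1.414.
Each quota rounded against its threshold gives P2 7, P3 6, P1 5, P6 8, P5 2 (total 28).

P2=7; P3=6; P1=5; P6=8; P5=2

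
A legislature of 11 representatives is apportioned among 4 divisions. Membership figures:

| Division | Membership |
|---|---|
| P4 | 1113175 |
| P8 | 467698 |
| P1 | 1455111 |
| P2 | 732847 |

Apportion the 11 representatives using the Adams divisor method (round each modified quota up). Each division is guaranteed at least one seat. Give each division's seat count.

P4=3, P8=2, P1=4, P2=2

Standard divisor 3768831/11 ≈ 342621; standard quotas: P4 3.249, P8 1.365, P1 4.247, P2 2.139.
Rounding up gives 4, 2, 5, 3 = 14 seats, so the divisor must be adjusted.
With modified divisor 419400: modified quotas P4 2.654, P8 1.115, P1 3.470, P2 1.747.
Rounding up: P4 3, P8 2, P1 4, P2 2 (total 11).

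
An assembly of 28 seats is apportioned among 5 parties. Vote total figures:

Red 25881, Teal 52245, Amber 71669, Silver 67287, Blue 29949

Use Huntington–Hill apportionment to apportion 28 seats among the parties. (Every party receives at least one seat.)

With divisor 8819: modified quotas Red 2.935, Teal 5.924, Amber 8.127, Silver 7.630, Blue 3.396.
Geometric-mean thresholds: Red √(2·3)=2.449, Teal √(5·6)=5.477, Amber √(8·9)=8.485, Silver √(7·8)=7.483, Blue √(3·4)=3.464.
Each quota rounded against its threshold gives Red 3, Teal 6, Amber 8, Silver 8, Blue 3 (total 28).

Red=3, Teal=6, Amber=8, Silver=8, Blue=3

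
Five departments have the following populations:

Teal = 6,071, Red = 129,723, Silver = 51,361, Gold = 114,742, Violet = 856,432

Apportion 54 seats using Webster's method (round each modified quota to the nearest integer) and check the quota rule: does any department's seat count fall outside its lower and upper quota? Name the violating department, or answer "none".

Violet

Standard quotas: Teal 0.283, Red 6.048, Silver 2.394, Gold 5.349, Violet 39.926.
Webster allocation: Teal 0, Red 6, Silver 2, Gold 5, Violet 41.
Violet has quota 39.926 (lower 39, upper 40) but receives 41 — outside the quota interval.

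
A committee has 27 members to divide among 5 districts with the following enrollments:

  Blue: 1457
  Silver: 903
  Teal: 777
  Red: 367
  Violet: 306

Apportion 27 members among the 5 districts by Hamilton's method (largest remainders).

Blue 10, Silver 6, Teal 6, Red 3, Violet 2

Standard divisor: 3810 ÷ 27 ≈ 141.111.
Standard quotas: Blue 10.325, Silver 6.399, Teal 5.506, Red 2.601, Violet 2.169.
Lower quotas: Blue 10, Silver 6, Teal 5, Red 2, Violet 2 (sum 25, leaving 2 seats).
Remainders in descending order: Red 0.601, Teal 0.506, Silver 0.399, Blue 0.325, Violet 0.169.
Largest remainders: Red, Teal receive the extra seats.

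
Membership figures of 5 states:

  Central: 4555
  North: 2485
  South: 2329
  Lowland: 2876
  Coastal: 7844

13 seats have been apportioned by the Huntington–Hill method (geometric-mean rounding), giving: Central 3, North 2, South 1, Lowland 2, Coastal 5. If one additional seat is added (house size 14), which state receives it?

South

Priority for the next seat is population ÷ (√(s·(s+1))).
Priorities: Central 1314.915, North 1014.497, South 1646.852, Lowland 1174.122, Coastal 1432.112.
Highest priority: South.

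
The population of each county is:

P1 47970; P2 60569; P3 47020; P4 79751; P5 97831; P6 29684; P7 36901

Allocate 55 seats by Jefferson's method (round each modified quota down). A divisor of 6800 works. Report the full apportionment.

With modified divisor 6800: modified quotas P1 7.054, P2 8.907, P3 6.915, P4 11.728, P5 14.387, P6 4.365, P7 5.427.
Rounding down: P1 7, P2 8, P3 6, P4 11, P5 14, P6 4, P7 5 (total 55).

P1=7, P2=8, P3=6, P4=11, P5=14, P6=4, P7=5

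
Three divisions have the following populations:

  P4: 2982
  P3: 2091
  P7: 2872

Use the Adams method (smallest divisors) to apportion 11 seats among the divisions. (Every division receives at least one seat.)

Standard divisor 7945/11 ≈ 722.273; standard quotas: P4 4.129, P3 2.895, P7 3.976.
Rounding up gives 5, 3, 4 = 12 seats, so the divisor must be adjusted.
With modified divisor 900: modified quotas P4 3.313, P3 2.323, P7 3.191.
Rounding up: P4 4, P3 3, P7 4 (total 11).

P4 4, P3 3, P7 4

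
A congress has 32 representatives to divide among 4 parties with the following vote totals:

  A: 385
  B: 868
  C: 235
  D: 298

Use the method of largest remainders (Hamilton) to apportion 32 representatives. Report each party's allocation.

Standard divisor: 1786 ÷ 32 ≈ 55.812.
Standard quotas: A 6.898, B 15.552, C 4.211, D 5.339.
Lower quotas: A 6, B 15, C 4, D 5 (sum 30, leaving 2 seats).
Remainders in descending order: A 0.898, B 0.552, D 0.339, C 0.211.
Largest remainders: A, B receive the extra seats.

A: 7; B: 16; C: 4; D: 5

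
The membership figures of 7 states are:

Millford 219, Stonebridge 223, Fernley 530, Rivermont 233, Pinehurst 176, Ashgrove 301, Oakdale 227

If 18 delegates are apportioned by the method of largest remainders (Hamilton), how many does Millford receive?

2

Standard divisor: 1909 ÷ 18 ≈ 106.056.
Standard quotas: Millford 2.065, Stonebridge 2.103, Fernley 4.997, Rivermont 2.197, Pinehurst 1.660, Ashgrove 2.838, Oakdale 2.140.
Lower quotas: Millford 2, Stonebridge 2, Fernley 4, Rivermont 2, Pinehurst 1, Ashgrove 2, Oakdale 2 (sum 15, leaving 3 seats).
Remainders in descending order: Fernley 0.997, Ashgrove 0.838, Pinehurst 0.660, Rivermont 0.197, Oakdale 0.140, Stonebridge 0.103, Millford 0.065.
Largest remainders: Fernley, Ashgrove, Pinehurst receive the extra seats.
Millford receives 2.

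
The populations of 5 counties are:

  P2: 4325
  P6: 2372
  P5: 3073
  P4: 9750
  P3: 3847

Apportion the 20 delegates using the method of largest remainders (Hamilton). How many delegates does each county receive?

P2: 4; P6: 2; P5: 3; P4: 8; P3: 3

Total 23367; standard divisor 23367/20 ≈ 1168.35.
Standard quotas: P2 3.7018, P6 2.0302, P5 2.6302, P4 8.3451, P3 3.2927.
Lower quotas: P2 3, P6 2, P5 2, P4 8, P3 3 (sum 18, leaving 2 seats).
Remainders in descending order: P2 0.7018, P5 0.6302, P4 0.3451, P3 0.2927, P6 0.0302.
Largest remainders: P2, P5 receive the extra seats.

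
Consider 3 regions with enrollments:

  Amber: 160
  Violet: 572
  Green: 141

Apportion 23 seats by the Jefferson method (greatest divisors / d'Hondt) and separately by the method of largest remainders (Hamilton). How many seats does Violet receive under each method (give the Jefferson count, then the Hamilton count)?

Jefferson: Amber 4, Violet 16, Green 3.
Hamilton: Amber 4, Violet 15, Green 4.
Violet gets 16 under Jefferson and 15 under Hamilton.

16 and 15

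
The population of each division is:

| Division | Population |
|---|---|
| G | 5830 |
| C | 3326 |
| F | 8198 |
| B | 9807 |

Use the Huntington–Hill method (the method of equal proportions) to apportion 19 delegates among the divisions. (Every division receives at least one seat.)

With divisor 1427: modified quotas G 4.085, C 2.331, F 5.745, B 6.872.
Geometric-mean thresholds: G √(4·5)=4.472, C √(2·3)=2.449, F √(5·6)=5.477, B √(6·7)=6.481.
Each quota rounded against its threshold gives G 4, C 2, F 6, B 7 (total 19).

G=4, C=2, F=6, B=7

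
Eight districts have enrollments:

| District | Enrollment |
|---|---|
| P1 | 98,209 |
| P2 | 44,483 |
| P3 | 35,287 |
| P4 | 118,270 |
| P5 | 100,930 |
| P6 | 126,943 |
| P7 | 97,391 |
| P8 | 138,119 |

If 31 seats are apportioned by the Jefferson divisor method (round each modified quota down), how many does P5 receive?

4

Standard divisor 759632/31 ≈ 24504.258; standard quotas: P1 4.008, P2 1.815, P3 1.440, P4 4.827, P5 4.119, P6 5.180, P7 3.974, P8 5.637.
Rounding down gives 4, 1, 1, 4, 4, 5, 3, 5 = 27 seats, so the divisor must be adjusted.
With modified divisor 21700: modified quotas P1 4.526, P2 2.050, P3 1.626, P4 5.450, P5 4.651, P6 5.850, P7 4.488, P8 6.365.
Rounding down: P1 4, P2 2, P3 1, P4 5, P5 4, P6 5, P7 4, P8 6 (total 31).
P5 receives 4.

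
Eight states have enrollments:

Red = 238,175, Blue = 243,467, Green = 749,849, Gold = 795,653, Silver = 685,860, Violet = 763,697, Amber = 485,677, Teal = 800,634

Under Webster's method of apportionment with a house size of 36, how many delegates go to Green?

5

Standard divisor 4763012/36 ≈ 132305.889; standard quotas: Red 1.800, Blue 1.840, Green 5.668, Gold 6.014, Silver 5.184, Violet 5.772, Amber 3.671, Teal 6.051.
Rounding to the nearest integer gives 2, 2, 6, 6, 5, 6, 4, 6 = 37 seats, so the divisor must be adjusted.
With modified divisor 137600: modified quotas Red 1.731, Blue 1.769, Green 5.449, Gold 5.782, Silver 4.984, Violet 5.550, Amber 3.530, Teal 5.819.
Rounding to the nearest integer: Red 2, Blue 2, Green 5, Gold 6, Silver 5, Violet 6, Amber 4, Teal 6 (total 36).
Green receives 5.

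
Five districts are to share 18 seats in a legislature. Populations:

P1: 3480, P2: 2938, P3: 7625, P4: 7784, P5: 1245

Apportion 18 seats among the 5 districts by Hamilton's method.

Standard divisor: 23072 ÷ 18 ≈ 1281.778.
Standard quotas: P1 2.7150, P2 2.2921, P3 5.9488, P4 6.0728, P5 0.9713.
Lower quotas: P1 2, P2 2, P3 5, P4 6, P5 0 (sum 15, leaving 3 seats).
Remainders in descending order: P5 0.9713, P3 0.9488, P1 0.7150, P2 0.2921, P4 0.0728.
The surplus seats go to P5, P3, P1.

P1=3, P2=2, P3=6, P4=6, P5=1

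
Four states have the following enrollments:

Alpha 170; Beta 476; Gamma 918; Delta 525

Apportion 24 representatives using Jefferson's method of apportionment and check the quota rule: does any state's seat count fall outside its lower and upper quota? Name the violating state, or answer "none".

Standard quotas: Alpha 1.953, Beta 5.469, Gamma 10.547, Delta 6.032.
Jefferson allocation: Alpha 2, Beta 5, Gamma 11, Delta 6.
Every allocation lies between the lower and upper quota.

none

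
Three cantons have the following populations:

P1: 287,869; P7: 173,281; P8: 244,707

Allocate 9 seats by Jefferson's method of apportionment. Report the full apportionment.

P1 4, P7 2, P8 3

Standard divisor 705857/9 ≈ 78428.556; standard quotas: P1 3.670, P7 2.209, P8 3.120.
Rounding down gives 3, 2, 3 = 8 seats, so the divisor must be adjusted.
With modified divisor 66600: modified quotas P1 4.322, P7 2.602, P8 3.674.
Rounding down: P1 4, P7 2, P8 3 (total 9).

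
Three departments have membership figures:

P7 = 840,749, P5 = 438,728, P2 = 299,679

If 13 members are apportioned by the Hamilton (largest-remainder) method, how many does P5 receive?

4

Total 1579156; standard divisor 1579156/13 ≈ 121473.538.
Standard quotas: P7 6.9213, P5 3.6117, P2 2.4670.
Lower quotas: P7 6, P5 3, P2 2 (sum 11, leaving 2 seats).
Remainders in descending order: P7 0.9213, P5 0.6117, P2 0.4670.
The surplus seats go to P7, P5.
P5 receives 4.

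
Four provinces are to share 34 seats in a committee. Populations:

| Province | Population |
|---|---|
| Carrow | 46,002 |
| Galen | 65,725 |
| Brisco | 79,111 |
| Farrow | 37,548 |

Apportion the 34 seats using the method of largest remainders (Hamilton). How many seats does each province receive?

The standard divisor is 228386/34 ≈ 6717.235.
Standard quotas: Carrow 6.8484, Galen 9.7845, Brisco 11.7773, Farrow 5.5898.
Lower quotas: Carrow 6, Galen 9, Brisco 11, Farrow 5 (sum 31, leaving 3 seats).
Remainders in descending order: Carrow 0.8484, Galen 0.7845, Brisco 0.7773, Farrow 0.5898.
The surplus seats go to Carrow, Galen, Brisco.

Carrow 7; Galen 10; Brisco 12; Farrow 5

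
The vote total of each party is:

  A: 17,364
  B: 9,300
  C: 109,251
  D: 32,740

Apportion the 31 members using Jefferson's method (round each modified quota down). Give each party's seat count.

A 3, B 1, C 21, D 6

Standard divisor 168655/31 ≈ 5440.484; standard quotas: A 3.192, B 1.709, C 20.081, D 6.018.
Rounding down gives 3, 1, 20, 6 = 30 seats, so the divisor must be adjusted.
With modified divisor 5100: modified quotas A 3.405, B 1.824, C 21.422, D 6.420.
Rounding down: A 3, B 1, C 21, D 6 (total 31).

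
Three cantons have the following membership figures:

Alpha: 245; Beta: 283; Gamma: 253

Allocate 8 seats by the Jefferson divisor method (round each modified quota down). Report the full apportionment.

Standard divisor 781/8 ≈ 97.625; standard quotas: Alpha 2.510, Beta 2.899, Gamma 2.592.
Rounding down gives 2, 2, 2 = 6 seats, so the divisor must be adjusted.
With modified divisor 83: modified quotas Alpha 2.952, Beta 3.410, Gamma 3.048.
Rounding down: Alpha 2, Beta 3, Gamma 3 (total 8).

Alpha: 2; Beta: 3; Gamma: 3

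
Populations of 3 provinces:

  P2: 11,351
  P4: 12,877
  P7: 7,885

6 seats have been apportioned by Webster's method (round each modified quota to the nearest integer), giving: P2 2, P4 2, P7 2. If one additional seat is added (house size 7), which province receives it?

Priority for the next seat is population ÷ (current seats + 0.5).
Priorities: P2 4540.400, P4 5150.800, P7 3154.000.
Highest priority: P4.

P4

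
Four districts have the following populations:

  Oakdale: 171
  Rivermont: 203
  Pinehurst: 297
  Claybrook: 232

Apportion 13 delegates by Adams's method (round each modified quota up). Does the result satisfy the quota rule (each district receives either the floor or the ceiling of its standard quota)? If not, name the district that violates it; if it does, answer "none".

Standard quotas: Oakdale 2.462, Rivermont 2.922, Pinehurst 4.276, Claybrook 3.340.
Adams allocation: Oakdale 3, Rivermont 3, Pinehurst 4, Claybrook 3.
Every allocation lies between the lower and upper quota.

none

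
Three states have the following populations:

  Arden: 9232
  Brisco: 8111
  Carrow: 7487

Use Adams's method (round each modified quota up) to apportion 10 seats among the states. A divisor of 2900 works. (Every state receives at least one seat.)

Arden=4, Brisco=3, Carrow=3

With modified divisor 2900: modified quotas Arden 3.183, Brisco 2.797, Carrow 2.582.
Rounding up: Arden 4, Brisco 3, Carrow 3 (total 10).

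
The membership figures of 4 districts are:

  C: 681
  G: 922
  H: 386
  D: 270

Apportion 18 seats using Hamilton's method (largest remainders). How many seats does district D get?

The standard divisor is 2259/18 ≈ 125.5.
Standard quotas: C 5.426, G 7.347, H 3.076, D 2.151.
Lower quotas: C 5, G 7, H 3, D 2 (sum 17, leaving 1 seat).
Remainders in descending order: C 0.426, G 0.347, D 0.151, H 0.076.
The surplus seat goes to C.
D receives 2.

2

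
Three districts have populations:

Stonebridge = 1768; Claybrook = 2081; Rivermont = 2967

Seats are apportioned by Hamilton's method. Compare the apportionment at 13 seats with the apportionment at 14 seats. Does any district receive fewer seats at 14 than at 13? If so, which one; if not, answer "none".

At 13 seats: Stonebridge 3, Claybrook 4, Rivermont 6.
At 14 seats: Stonebridge 4, Claybrook 4, Rivermont 6.
No district's allocation decreased.

none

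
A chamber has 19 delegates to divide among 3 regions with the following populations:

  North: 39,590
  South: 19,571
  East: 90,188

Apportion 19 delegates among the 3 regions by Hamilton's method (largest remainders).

North: 5, South: 3, East: 11

The standard divisor is 149349/19 ≈ 7860.474.
Standard quotas: North 5.0366, South 2.4898, East 11.4736.
Lower quotas: North 5, South 2, East 11 (sum 18, leaving 1 seat).
Remainders in descending order: South 0.4898, East 0.4736, North 0.0366.
Largest remainder: South receives the extra seat.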